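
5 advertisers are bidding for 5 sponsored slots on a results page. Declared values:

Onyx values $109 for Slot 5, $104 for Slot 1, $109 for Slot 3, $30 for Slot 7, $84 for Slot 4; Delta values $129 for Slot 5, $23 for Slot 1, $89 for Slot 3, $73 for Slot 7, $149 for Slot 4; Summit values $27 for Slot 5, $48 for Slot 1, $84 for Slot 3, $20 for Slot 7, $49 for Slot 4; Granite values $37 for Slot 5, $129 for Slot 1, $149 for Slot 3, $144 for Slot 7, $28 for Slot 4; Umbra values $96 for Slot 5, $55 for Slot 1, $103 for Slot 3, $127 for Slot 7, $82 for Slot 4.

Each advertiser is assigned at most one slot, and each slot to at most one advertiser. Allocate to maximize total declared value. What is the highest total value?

Optimal: Onyx→Slot 5 ($109), Delta→Slot 4 ($149), Summit→Slot 3 ($84), Granite→Slot 1 ($129), Umbra→Slot 7 ($127) — total 109+149+84+129+127 = $598.
Column-greedy (each slot in turn goes to its best remaining advertiser) gives $543, worse by 55.
Next-best assignment: Onyx→Slot 5, Delta→Slot 4, Summit→Slot 1, Granite→Slot 3, Umbra→Slot 7 = $582.
Every other assignment is strictly worse.

Max total: $598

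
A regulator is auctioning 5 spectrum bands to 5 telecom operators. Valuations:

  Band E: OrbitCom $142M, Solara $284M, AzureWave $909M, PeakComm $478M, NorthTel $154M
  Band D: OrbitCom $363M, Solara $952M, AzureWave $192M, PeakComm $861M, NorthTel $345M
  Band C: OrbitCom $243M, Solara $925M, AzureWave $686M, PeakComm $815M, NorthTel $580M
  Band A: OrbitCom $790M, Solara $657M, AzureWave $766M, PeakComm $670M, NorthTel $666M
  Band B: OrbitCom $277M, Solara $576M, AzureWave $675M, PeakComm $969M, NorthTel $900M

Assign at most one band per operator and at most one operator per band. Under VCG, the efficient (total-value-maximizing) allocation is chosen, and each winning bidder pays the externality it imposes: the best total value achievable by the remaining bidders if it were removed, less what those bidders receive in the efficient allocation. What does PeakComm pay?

PeakComm pays $27M.

Efficient allocation: OrbitCom→Band A ($790M), Solara→Band C ($925M), AzureWave→Band E ($909M), PeakComm→Band D ($861M), NorthTel→Band B ($900M); total welfare W = $4385M.
PeakComm receives Band D at value $861M, so the others get W − 861 = $3524M.
Without PeakComm: best allocation of the remaining 4 bidders over all 5 bands is OrbitCom→Band A ($790M), Solara→Band D ($952M), AzureWave→Band E ($909M), NorthTel→Band B ($900M), total $3551M.
VCG payment = (others' best without PeakComm) − (others' welfare with PeakComm) = 3551 − 3524 = $27M.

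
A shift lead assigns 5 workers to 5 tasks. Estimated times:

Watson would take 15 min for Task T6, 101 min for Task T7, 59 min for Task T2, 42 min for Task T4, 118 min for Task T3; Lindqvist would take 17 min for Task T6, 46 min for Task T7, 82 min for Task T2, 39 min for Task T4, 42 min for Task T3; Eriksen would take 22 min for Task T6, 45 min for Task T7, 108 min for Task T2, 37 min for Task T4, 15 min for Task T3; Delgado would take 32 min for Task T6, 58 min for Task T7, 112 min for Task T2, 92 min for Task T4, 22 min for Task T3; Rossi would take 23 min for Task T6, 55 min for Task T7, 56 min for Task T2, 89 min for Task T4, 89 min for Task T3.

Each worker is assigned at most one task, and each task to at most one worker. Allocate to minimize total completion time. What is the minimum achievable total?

Min total: 176 min

Optimal: Watson→Task T6 (15 min), Lindqvist→Task T7 (46 min), Eriksen→Task T4 (37 min), Delgado→Task T3 (22 min), Rossi→Task T2 (56 min) — total 15+46+37+22+56 = 176 min.
Min-entry greedy (repeatedly take the single cheapest remaining cell) gives 236 min, worse by 60.
Swapping Eriksen↔Rossi (Eriksen→Task T2 108 min, Rossi→Task T4 89 min) adds 104.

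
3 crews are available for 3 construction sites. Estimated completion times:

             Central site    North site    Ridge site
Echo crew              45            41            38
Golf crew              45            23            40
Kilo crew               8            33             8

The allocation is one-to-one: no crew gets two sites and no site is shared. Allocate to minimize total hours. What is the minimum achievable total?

Min total: 69 hours

Treat this as an assignment problem: match each crew to one site.
Optimal: Echo crew→Ridge site (38 hours), Golf crew→North site (23 hours), Kilo crew→Central site (8 hours) — total 38+23+8 = 69 hours.
Checked against all permutations: 69 hours is optimal.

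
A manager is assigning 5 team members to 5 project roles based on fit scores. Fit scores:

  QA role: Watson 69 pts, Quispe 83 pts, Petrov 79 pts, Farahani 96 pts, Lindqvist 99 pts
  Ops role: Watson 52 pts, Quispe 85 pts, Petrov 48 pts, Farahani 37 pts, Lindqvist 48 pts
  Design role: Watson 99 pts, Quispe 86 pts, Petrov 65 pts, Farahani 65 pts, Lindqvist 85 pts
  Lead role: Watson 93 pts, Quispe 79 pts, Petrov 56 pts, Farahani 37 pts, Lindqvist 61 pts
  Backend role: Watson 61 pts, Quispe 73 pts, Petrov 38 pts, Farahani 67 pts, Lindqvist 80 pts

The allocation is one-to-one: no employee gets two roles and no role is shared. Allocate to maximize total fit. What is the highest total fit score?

This is the linear assignment problem.
Optimal: Watson→Lead role (93 pts), Quispe→Ops role (85 pts), Petrov→Design role (65 pts), Farahani→QA role (96 pts), Lindqvist→Backend role (80 pts) — total 93+85+65+96+80 = 419 pts.
Column-greedy (each role in turn goes to its best remaining employee) gives 406 pts, worse by 13.
Next-best assignment: Watson→Design role, Quispe→Ops role, Petrov→Lead role, Farahani→QA role, Lindqvist→Backend role = 416 pts.
Every other assignment is strictly worse.

Max total: 419 pts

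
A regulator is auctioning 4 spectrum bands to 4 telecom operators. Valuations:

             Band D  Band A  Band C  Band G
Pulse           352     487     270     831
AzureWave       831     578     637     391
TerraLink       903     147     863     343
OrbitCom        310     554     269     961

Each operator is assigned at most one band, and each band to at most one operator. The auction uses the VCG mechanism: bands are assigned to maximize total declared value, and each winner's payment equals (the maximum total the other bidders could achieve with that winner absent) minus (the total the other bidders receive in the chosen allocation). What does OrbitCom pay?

Efficient allocation: Pulse→Band A ($487M), AzureWave→Band D ($831M), TerraLink→Band C ($863M), OrbitCom→Band G ($961M); total welfare W = $3142M.
OrbitCom receives Band G at value $961M, so the others get W − 961 = $2181M.
Without OrbitCom: best allocation of the remaining 3 bidders over all 4 bands is Pulse→Band G ($831M), AzureWave→Band D ($831M), TerraLink→Band C ($863M), total $2525M.
VCG payment = (others' best without OrbitCom) − (others' welfare with OrbitCom) = 2525 − 2181 = $344M.

OrbitCom pays $344M.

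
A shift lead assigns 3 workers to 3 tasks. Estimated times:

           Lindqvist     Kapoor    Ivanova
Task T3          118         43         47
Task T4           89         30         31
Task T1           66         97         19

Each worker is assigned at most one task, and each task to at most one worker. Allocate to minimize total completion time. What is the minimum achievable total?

Minimum total: 140 min

This is a one-to-one assignment (minimum-cost bipartite matching).
Optimal: Lindqvist→Task T1 (66 min), Kapoor→Task T3 (43 min), Ivanova→Task T4 (31 min) — total 66+43+31 = 140 min.
Min-entry greedy (repeatedly take the single cheapest remaining cell) gives 167 min, worse by 27.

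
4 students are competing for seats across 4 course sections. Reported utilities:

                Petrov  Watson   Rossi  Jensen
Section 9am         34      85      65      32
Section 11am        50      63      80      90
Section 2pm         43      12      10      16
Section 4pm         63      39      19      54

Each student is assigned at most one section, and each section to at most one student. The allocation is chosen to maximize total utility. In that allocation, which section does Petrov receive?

Optimal: Petrov→Section 2pm (43 points), Watson→Section 9am (85 points), Rossi→Section 11am (80 points), Jensen→Section 4pm (54 points) — total 43+85+80+54 = 262 points.
Column-greedy (each section in turn goes to its best remaining student) gives 237 points, worse by 25.
Petrov's own top section is Section 4pm (63 points), but forcing Petrov→Section 4pm and reassigning the rest optimally gives only 248 points — worse by 14.

Petrov receives Section 2pm.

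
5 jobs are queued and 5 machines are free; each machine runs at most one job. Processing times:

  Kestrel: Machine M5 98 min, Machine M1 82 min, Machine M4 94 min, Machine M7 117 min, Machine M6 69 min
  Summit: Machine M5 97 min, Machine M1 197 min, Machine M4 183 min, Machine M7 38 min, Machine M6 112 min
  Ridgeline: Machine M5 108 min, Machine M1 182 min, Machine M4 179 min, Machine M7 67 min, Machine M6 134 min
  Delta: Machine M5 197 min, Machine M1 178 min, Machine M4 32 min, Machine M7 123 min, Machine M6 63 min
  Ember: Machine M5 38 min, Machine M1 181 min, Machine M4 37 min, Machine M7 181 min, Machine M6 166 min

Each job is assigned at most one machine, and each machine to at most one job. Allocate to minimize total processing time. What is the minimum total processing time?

Min total: 324 min

Optimal: Kestrel→Machine M1 (82 min), Summit→Machine M7 (38 min), Ridgeline→Machine M6 (134 min), Delta→Machine M4 (32 min), Ember→Machine M5 (38 min) — total 82+38+134+32+38 = 324 min.
Min-entry greedy (repeatedly take the single cheapest remaining cell) gives 359 min, worse by 35.
Every other assignment is strictly worse.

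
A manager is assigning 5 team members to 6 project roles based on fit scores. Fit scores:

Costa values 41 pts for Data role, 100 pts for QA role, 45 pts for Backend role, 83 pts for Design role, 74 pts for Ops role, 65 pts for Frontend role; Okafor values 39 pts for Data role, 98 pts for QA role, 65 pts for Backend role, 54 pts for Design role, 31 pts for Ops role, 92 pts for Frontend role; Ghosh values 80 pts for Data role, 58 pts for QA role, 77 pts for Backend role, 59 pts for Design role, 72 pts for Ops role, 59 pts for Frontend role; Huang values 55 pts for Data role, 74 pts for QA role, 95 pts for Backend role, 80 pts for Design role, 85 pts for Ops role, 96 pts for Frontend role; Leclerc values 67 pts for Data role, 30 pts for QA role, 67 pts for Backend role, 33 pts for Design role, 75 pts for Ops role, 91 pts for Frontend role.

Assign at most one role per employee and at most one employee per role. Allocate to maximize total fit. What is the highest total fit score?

Max total: 447 pts

Optimal: Costa→Design role (83 pts), Okafor→QA role (98 pts), Ghosh→Data role (80 pts), Huang→Backend role (95 pts), Leclerc→Frontend role (91 pts) — total 83+98+80+95+91 = 447 pts.
Swapping Huang↔Ghosh (Huang→Data role 55 pts, Ghosh→Backend role 77 pts) loses 43.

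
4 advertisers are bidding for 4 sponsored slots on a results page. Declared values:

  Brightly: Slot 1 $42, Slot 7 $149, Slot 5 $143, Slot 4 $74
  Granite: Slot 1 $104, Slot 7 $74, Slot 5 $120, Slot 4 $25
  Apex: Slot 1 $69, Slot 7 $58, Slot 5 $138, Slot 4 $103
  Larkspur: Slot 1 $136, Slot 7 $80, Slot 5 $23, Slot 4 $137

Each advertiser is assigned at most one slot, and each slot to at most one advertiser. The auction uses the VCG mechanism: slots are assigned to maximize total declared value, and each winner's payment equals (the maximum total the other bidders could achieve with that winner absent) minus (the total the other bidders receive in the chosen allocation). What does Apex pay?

Apex pays $16.

Efficient allocation: Brightly→Slot 7 ($149), Granite→Slot 1 ($104), Apex→Slot 5 ($138), Larkspur→Slot 4 ($137); total welfare W = $528.
Apex receives Slot 5 at value $138, so the others get W − 138 = $390.
Without Apex: best allocation of the remaining 3 bidders over all 4 slots is Brightly→Slot 7 ($149), Granite→Slot 5 ($120), Larkspur→Slot 4 ($137), total $406.
VCG payment = (others' best without Apex) − (others' welfare with Apex) = 406 − 390 = $16.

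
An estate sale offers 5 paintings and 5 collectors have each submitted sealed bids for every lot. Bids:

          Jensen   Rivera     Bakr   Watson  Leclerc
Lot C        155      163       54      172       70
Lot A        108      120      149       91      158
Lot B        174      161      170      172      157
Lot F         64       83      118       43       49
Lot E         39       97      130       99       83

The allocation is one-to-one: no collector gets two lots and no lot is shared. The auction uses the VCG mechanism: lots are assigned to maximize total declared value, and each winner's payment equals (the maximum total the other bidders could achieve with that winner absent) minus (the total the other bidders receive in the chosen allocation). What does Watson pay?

Efficient allocation: Jensen→Lot B ($174), Rivera→Lot E ($97), Bakr→Lot F ($118), Watson→Lot C ($172), Leclerc→Lot A ($158); total welfare W = $719.
Watson receives Lot C at value $172, so the others get W − 172 = $547.
Without Watson: best allocation of the remaining 4 bidders over all 5 lots is Jensen→Lot B ($174), Rivera→Lot C ($163), Bakr→Lot E ($130), Leclerc→Lot A ($158), total $625.
VCG payment = (others' best without Watson) − (others' welfare with Watson) = 625 − 547 = $78.

Watson pays $78.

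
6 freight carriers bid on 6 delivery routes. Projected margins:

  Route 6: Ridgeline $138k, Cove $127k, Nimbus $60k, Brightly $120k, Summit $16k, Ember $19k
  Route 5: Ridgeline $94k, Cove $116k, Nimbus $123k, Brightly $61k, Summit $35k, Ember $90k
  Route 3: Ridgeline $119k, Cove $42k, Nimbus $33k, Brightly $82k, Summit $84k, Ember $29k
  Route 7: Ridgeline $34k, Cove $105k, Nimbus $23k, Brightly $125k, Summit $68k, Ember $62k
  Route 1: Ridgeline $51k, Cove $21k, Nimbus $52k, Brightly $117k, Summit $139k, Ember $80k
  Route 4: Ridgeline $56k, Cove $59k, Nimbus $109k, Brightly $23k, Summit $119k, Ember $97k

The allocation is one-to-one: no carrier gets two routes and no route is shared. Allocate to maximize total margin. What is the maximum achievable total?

Optimal: Ridgeline→Route 3 ($119k), Cove→Route 6 ($127k), Nimbus→Route 5 ($123k), Brightly→Route 7 ($125k), Summit→Route 1 ($139k), Ember→Route 4 ($97k) — total 119+127+123+125+139+97 = $730k.
Max-entry greedy (repeatedly take the single best remaining cell) gives $664k, worse by 66.
Swapping Nimbus↔Summit (Nimbus→Route 1 $52k, Summit→Route 5 $35k) loses 175.
No other one-to-one assignment exceeds $730k.

Max total: $730k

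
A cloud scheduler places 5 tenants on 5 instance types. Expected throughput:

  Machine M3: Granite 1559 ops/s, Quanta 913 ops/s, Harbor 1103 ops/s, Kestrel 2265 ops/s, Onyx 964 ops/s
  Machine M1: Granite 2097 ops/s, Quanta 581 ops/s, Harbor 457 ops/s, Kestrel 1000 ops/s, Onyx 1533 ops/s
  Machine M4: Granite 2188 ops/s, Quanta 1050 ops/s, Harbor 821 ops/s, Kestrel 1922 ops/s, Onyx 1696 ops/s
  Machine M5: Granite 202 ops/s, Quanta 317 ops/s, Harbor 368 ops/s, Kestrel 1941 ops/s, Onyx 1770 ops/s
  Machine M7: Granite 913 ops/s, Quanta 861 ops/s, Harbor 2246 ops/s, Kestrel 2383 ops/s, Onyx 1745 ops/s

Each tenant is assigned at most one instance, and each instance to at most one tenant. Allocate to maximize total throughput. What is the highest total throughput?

Max total: 9428 ops/s

Treat this as an assignment problem: match each tenant to one instance.
Optimal: Granite→Machine M1 (2097 ops/s), Quanta→Machine M4 (1050 ops/s), Harbor→Machine M7 (2246 ops/s), Kestrel→Machine M3 (2265 ops/s), Onyx→Machine M5 (1770 ops/s) — total 2097+1050+2246+2265+1770 = 9428 ops/s.
Swapping Kestrel↔Quanta (Kestrel→Machine M4 1922 ops/s, Quanta→Machine M3 913 ops/s) loses 480.
Checked against all permutations: 9428 ops/s is optimal.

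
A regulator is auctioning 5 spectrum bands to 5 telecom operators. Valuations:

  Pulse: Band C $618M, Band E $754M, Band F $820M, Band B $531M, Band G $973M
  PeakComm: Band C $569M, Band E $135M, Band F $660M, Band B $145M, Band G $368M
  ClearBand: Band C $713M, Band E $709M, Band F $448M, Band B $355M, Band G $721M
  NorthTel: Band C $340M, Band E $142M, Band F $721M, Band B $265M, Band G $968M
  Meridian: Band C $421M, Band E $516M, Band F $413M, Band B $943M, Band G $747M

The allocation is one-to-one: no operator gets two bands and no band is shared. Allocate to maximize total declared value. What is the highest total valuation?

Maximum total: $4038M

Optimal: Pulse→Band E ($754M), PeakComm→Band F ($660M), ClearBand→Band C ($713M), NorthTel→Band G ($968M), Meridian→Band B ($943M) — total 754+660+713+968+943 = $4038M.
Column-greedy (each band in turn goes to its best remaining operator) gives $3499M, worse by 539.
Next-best assignment: Pulse→Band F, PeakComm→Band C, ClearBand→Band E, NorthTel→Band G, Meridian→Band B = $4009M.
No other one-to-one assignment exceeds $4038M.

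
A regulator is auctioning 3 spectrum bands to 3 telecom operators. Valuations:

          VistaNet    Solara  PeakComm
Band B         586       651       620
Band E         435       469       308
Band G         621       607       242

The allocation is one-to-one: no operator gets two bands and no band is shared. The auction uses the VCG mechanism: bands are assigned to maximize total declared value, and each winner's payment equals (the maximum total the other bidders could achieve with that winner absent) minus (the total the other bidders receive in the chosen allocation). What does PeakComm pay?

PeakComm pays $182M.

Efficient allocation: VistaNet→Band G ($621M), Solara→Band E ($469M), PeakComm→Band B ($620M); total welfare W = $1710M.
PeakComm receives Band B at value $620M, so the others get W − 620 = $1090M.
Without PeakComm: best allocation of the remaining 2 bidders over all 3 bands is VistaNet→Band G ($621M), Solara→Band B ($651M), total $1272M.
VCG payment = (others' best without PeakComm) − (others' welfare with PeakComm) = 1272 − 1090 = $182M.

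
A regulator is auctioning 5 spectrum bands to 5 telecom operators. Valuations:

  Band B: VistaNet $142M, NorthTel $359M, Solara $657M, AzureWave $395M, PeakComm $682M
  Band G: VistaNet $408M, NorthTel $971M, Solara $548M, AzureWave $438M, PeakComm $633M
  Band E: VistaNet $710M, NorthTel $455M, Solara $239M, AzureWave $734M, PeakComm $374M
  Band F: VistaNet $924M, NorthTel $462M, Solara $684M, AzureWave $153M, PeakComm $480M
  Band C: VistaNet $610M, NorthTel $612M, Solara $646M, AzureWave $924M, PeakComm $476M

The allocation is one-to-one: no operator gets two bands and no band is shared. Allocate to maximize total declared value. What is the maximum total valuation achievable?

Optimal: VistaNet→Band E ($710M), NorthTel→Band G ($971M), Solara→Band F ($684M), AzureWave→Band C ($924M), PeakComm→Band B ($682M) — total 710+971+684+924+682 = $3971M.
Column-greedy (each band in turn goes to its best remaining operator) gives $3957M, worse by 14.
Swapping NorthTel↔Solara (NorthTel→Band F $462M, Solara→Band G $548M) loses 645.
Checked against all permutations: $3971M is optimal.

Maximum total: $3971M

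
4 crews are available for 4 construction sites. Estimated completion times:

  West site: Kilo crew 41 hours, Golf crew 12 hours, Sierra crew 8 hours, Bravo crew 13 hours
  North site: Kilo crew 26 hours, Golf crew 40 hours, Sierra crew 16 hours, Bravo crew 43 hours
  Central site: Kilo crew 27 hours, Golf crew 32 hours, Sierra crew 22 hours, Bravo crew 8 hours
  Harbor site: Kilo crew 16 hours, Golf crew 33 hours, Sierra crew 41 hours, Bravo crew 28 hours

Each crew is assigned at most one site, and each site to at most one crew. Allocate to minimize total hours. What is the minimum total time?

Optimal: Kilo crew→Harbor site (16 hours), Golf crew→West site (12 hours), Sierra crew→North site (16 hours), Bravo crew→Central site (8 hours) — total 16+12+16+8 = 52 hours.
Next-best assignment: Kilo crew→Harbor site, Golf crew→North site, Sierra crew→West site, Bravo crew→Central site = 72 hours.

Min total: 52 hours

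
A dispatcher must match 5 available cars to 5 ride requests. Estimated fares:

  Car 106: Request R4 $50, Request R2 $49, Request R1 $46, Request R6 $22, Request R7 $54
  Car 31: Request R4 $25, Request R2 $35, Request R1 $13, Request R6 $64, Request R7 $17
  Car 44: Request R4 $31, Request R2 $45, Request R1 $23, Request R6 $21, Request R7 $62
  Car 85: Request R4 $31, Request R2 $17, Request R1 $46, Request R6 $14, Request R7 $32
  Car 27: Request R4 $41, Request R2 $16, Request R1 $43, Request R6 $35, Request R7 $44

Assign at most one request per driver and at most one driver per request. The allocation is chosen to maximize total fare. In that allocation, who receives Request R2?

Car 106 receives Request R2.

This is the linear assignment problem.
Optimal: Car 106→Request R2 ($49), Car 31→Request R6 ($64), Car 44→Request R7 ($62), Car 85→Request R1 ($46), Car 27→Request R4 ($41) — total 49+64+62+46+41 = $262.
Column-greedy (each request in turn goes to its best remaining driver) gives $249, worse by 13.
Next-best assignment: Car 106→Request R7, Car 31→Request R6, Car 44→Request R2, Car 85→Request R1, Car 27→Request R4 = $250.
Every other assignment is strictly worse.
Car 106's own top request is Request R7 ($54), but forcing Car 106→Request R7 and reassigning the rest optimally gives only $250 — worse by 12.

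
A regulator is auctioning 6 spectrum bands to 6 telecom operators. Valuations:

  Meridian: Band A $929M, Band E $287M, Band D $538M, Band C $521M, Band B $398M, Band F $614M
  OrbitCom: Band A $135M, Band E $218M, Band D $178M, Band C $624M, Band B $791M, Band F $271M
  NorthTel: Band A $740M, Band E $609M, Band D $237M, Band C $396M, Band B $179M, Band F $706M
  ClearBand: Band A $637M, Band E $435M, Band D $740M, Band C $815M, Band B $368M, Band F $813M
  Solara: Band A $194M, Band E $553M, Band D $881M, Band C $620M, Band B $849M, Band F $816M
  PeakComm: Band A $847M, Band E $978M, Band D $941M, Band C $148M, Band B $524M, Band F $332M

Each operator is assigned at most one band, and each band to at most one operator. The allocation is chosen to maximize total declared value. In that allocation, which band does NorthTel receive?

NorthTel receives Band F.

This is the linear assignment problem.
Optimal: Meridian→Band A ($929M), OrbitCom→Band B ($791M), NorthTel→Band F ($706M), ClearBand→Band C ($815M), Solara→Band D ($881M), PeakComm→Band E ($978M) — total 929+791+706+815+881+978 = $5100M.
NorthTel's own top band is Band A ($740M), but forcing NorthTel→Band A and reassigning the rest optimally gives only $4819M — worse by 281.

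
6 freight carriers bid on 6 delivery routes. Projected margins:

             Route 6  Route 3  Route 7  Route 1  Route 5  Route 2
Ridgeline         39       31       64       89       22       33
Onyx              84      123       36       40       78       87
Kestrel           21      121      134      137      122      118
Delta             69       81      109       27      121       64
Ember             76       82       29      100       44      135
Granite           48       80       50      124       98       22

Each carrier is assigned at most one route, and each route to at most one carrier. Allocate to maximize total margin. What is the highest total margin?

Optimal: Ridgeline→Route 6 ($39k), Onyx→Route 3 ($123k), Kestrel→Route 7 ($134k), Delta→Route 5 ($121k), Ember→Route 2 ($135k), Granite→Route 1 ($124k) — total 39+123+134+121+135+124 = $676k.
Column-greedy (each route in turn goes to its best remaining carrier) gives $515k, worse by 161.

Max total: $676k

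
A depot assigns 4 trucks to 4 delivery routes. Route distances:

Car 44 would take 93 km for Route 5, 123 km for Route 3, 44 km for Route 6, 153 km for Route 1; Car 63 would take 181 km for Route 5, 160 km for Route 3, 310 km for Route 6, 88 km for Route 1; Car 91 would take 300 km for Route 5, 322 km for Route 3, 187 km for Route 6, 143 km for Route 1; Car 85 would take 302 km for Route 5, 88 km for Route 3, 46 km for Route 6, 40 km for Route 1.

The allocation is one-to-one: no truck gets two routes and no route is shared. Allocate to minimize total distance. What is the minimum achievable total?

Minimum total: 442 km

Optimal: Car 44→Route 5 (93 km), Car 63→Route 3 (160 km), Car 91→Route 1 (143 km), Car 85→Route 6 (46 km) — total 93+160+143+46 = 442 km.
Min-entry greedy (repeatedly take the single cheapest remaining cell) gives 544 km, worse by 102.
Next-best assignment: Car 44→Route 5, Car 63→Route 1, Car 91→Route 6, Car 85→Route 3 = 456 km.
Swapping Car 91↔Car 85 (Car 91→Route 6 187 km, Car 85→Route 1 40 km) adds 38.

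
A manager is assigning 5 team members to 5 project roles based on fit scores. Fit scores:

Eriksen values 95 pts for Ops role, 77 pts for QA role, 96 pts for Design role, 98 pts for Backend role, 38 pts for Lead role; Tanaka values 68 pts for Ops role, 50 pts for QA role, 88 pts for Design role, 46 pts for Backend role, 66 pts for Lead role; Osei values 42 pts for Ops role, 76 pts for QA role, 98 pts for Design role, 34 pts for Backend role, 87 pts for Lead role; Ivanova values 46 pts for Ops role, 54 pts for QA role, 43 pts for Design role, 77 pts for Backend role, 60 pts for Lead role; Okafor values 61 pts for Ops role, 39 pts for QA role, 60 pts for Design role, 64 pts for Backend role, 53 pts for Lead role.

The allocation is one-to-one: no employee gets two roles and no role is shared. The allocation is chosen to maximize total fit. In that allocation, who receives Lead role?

Osei receives Lead role.

Optimal: Eriksen→QA role (77 pts), Tanaka→Design role (88 pts), Osei→Lead role (87 pts), Ivanova→Backend role (77 pts), Okafor→Ops role (61 pts) — total 77+88+87+77+61 = 390 pts.
Column-greedy (each role in turn goes to its best remaining employee) gives 389 pts, worse by 1.
Next-best assignment: Eriksen→Ops role, Tanaka→Design role, Osei→QA role, Ivanova→Backend role, Okafor→Lead role = 389 pts.
No other one-to-one assignment exceeds 390 pts.
Osei's own top role is Design role (98 pts), but forcing Osei→Design role and reassigning the rest optimally gives only 379 pts — worse by 11.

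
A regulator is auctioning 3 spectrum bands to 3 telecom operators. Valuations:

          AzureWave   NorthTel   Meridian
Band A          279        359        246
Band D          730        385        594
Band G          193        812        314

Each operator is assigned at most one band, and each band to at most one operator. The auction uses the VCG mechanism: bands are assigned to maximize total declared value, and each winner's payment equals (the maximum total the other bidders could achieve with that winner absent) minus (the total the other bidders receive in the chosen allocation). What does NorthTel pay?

NorthTel pays $68M.

Efficient allocation: AzureWave→Band D ($730M), NorthTel→Band G ($812M), Meridian→Band A ($246M); total welfare W = $1788M.
NorthTel receives Band G at value $812M, so the others get W − 812 = $976M.
Without NorthTel: best allocation of the remaining 2 bidders over all 3 bands is AzureWave→Band D ($730M), Meridian→Band G ($314M), total $1044M.
VCG payment = (others' best without NorthTel) − (others' welfare with NorthTel) = 1044 − 976 = $68M.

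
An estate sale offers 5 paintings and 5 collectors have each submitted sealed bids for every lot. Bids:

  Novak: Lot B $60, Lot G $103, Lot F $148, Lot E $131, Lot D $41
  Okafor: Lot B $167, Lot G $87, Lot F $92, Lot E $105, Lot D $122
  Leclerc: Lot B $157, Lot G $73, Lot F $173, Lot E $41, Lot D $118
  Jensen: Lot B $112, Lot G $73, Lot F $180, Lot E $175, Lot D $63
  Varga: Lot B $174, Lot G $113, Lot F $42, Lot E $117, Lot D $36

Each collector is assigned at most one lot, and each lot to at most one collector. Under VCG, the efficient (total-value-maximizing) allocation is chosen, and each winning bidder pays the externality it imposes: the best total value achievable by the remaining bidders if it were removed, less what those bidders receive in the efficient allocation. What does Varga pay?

Efficient allocation: Novak→Lot G ($103), Okafor→Lot D ($122), Leclerc→Lot F ($173), Jensen→Lot E ($175), Varga→Lot B ($174); total welfare W = $747.
Varga receives Lot B at value $174, so the others get W − 174 = $573.
Without Varga: best allocation of the remaining 4 bidders over all 5 lots is Novak→Lot G ($103), Okafor→Lot B ($167), Leclerc→Lot F ($173), Jensen→Lot E ($175), total $618.
VCG payment = (others' best without Varga) − (others' welfare with Varga) = 618 − 573 = $45.

Varga pays $45.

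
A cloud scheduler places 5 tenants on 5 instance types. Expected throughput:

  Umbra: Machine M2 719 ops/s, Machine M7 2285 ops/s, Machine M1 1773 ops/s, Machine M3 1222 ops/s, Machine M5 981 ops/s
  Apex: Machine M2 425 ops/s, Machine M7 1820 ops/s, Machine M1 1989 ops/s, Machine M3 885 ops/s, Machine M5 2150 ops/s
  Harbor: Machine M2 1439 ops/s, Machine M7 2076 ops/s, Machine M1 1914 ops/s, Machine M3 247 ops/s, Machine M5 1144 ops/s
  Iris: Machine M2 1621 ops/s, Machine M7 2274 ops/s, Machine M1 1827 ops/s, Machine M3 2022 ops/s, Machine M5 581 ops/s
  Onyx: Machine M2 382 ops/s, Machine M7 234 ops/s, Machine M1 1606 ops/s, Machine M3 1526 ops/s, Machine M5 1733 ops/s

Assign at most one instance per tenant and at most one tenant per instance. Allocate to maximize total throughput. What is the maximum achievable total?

Maximum total: 9502 ops/s

Optimal: Umbra→Machine M7 (2285 ops/s), Apex→Machine M5 (2150 ops/s), Harbor→Machine M2 (1439 ops/s), Iris→Machine M3 (2022 ops/s), Onyx→Machine M1 (1606 ops/s) — total 2285+2150+1439+2022+1606 = 9502 ops/s.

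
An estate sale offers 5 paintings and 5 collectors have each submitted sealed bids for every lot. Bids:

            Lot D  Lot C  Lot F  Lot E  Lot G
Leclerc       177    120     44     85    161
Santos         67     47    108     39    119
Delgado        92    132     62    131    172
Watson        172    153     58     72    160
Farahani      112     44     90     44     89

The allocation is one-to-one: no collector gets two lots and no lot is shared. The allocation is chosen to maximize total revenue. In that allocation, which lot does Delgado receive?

Delgado receives Lot E.

Treat this as an assignment problem: match each collector to one lot.
Optimal: Leclerc→Lot D ($177), Santos→Lot G ($119), Delgado→Lot E ($131), Watson→Lot C ($153), Farahani→Lot F ($90) — total 177+119+131+153+90 = $670.
Column-greedy (each lot in turn goes to its best remaining collector) gives $658, worse by 12.
Next-best assignment: Leclerc→Lot G, Santos→Lot F, Delgado→Lot E, Watson→Lot C, Farahani→Lot D = $665.
Delgado's own top lot is Lot G ($172), but forcing Delgado→Lot G and reassigning the rest optimally gives only $654 — worse by 16.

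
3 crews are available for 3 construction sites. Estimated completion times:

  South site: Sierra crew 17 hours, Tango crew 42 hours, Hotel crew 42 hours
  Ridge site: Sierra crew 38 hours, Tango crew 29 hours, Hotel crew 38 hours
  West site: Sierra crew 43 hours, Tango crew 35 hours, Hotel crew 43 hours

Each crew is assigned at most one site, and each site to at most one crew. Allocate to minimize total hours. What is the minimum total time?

Optimal: Sierra crew→South site (17 hours), Tango crew→Ridge site (29 hours), Hotel crew→West site (43 hours) — total 17+29+43 = 89 hours.
Swapping Tango crew↔Hotel crew (Tango crew→West site 35 hours, Hotel crew→Ridge site 38 hours) adds 1.

Min total: 89 hours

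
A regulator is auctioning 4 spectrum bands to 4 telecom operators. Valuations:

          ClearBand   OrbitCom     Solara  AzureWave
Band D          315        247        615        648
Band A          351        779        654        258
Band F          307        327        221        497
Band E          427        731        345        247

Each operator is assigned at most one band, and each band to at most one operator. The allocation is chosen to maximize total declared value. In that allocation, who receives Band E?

Optimal: ClearBand→Band F ($307M), OrbitCom→Band E ($731M), Solara→Band A ($654M), AzureWave→Band D ($648M) — total 307+731+654+648 = $2340M.
Max-entry greedy (repeatedly take the single best remaining cell) gives $2075M, worse by 265.
OrbitCom's own top band is Band A ($779M), but forcing OrbitCom→Band A and reassigning the rest optimally gives only $2318M — worse by 22.

OrbitCom receives Band E.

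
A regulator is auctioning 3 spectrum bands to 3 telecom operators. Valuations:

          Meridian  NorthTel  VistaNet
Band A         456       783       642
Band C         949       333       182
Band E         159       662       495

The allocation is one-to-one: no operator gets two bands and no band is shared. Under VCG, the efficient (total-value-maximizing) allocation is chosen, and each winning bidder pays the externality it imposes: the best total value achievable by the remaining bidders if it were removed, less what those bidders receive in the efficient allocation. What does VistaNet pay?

Efficient allocation: Meridian→Band C ($949M), NorthTel→Band E ($662M), VistaNet→Band A ($642M); total welfare W = $2253M.
VistaNet receives Band A at value $642M, so the others get W − 642 = $1611M.
Without VistaNet: best allocation of the remaining 2 bidders over all 3 bands is Meridian→Band C ($949M), NorthTel→Band A ($783M), total $1732M.
VCG payment = (others' best without VistaNet) − (others' welfare with VistaNet) = 1732 − 1611 = $121M.

VistaNet pays $121M.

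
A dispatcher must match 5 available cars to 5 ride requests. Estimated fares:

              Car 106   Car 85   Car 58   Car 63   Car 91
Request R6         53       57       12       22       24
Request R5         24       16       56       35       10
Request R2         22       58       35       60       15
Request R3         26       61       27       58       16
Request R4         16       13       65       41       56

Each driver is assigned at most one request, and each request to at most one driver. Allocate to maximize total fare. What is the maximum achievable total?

Optimal: Car 106→Request R6 ($53), Car 85→Request R3 ($61), Car 58→Request R5 ($56), Car 63→Request R2 ($60), Car 91→Request R4 ($56) — total 53+61+56+60+56 = $286.
Max-entry greedy (repeatedly take the single best remaining cell) gives $249, worse by 37.
Next-best assignment: Car 106→Request R6, Car 85→Request R2, Car 58→Request R5, Car 63→Request R3, Car 91→Request R4 = $281.

Max total: $286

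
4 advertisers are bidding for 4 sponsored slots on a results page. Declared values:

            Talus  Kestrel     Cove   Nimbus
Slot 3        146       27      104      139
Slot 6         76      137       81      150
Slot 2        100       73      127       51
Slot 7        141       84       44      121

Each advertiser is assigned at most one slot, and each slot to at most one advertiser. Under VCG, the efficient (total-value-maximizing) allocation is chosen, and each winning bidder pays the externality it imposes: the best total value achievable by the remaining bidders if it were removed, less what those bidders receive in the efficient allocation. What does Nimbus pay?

Efficient allocation: Talus→Slot 7 ($141), Kestrel→Slot 6 ($137), Cove→Slot 2 ($127), Nimbus→Slot 3 ($139); total welfare W = $544.
Nimbus receives Slot 3 at value $139, so the others get W − 139 = $405.
Without Nimbus: best allocation of the remaining 3 bidders over all 4 slots is Talus→Slot 3 ($146), Kestrel→Slot 6 ($137), Cove→Slot 2 ($127), total $410.
VCG payment = (others' best without Nimbus) − (others' welfare with Nimbus) = 410 − 405 = $5.

Nimbus pays $5.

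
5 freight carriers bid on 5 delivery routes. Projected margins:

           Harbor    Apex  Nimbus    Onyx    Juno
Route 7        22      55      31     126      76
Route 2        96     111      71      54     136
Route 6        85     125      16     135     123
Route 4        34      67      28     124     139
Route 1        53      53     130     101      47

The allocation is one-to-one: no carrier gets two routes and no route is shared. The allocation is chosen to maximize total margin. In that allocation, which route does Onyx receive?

Onyx receives Route 7.

Optimal: Harbor→Route 2 ($96k), Apex→Route 6 ($125k), Nimbus→Route 1 ($130k), Onyx→Route 7 ($126k), Juno→Route 4 ($139k) — total 96+125+130+126+139 = $616k.
Column-greedy (each route in turn goes to its best remaining carrier) gives $551k, worse by 65.
Swapping Harbor↔Nimbus (Harbor→Route 1 $53k, Nimbus→Route 2 $71k) loses 102.
Onyx's own top route is Route 6 ($135k), but forcing Onyx→Route 6 and reassigning the rest optimally gives only $555k — worse by 61.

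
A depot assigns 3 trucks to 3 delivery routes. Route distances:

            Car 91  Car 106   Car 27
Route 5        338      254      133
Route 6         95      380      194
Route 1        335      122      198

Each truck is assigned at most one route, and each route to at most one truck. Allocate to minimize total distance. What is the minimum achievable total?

Minimum total: 350 km

This is a one-to-one assignment (minimum-cost bipartite matching).
Optimal: Car 91→Route 6 (95 km), Car 106→Route 1 (122 km), Car 27→Route 5 (133 km) — total 95+122+133 = 350 km.
Next-best assignment: Car 91→Route 6, Car 106→Route 5, Car 27→Route 1 = 547 km.
Swapping Car 27↔Car 106 (Car 27→Route 1 198 km, Car 106→Route 5 254 km) adds 197.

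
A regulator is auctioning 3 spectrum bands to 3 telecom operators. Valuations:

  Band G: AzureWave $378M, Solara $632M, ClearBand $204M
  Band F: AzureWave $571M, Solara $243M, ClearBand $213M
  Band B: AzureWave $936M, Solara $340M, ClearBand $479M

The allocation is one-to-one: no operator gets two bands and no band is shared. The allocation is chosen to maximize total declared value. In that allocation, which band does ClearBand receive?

This is the linear assignment problem.
Optimal: AzureWave→Band B ($936M), Solara→Band G ($632M), ClearBand→Band F ($213M) — total 936+632+213 = $1781M.
Column-greedy (each band in turn goes to its best remaining operator) gives $1682M, worse by 99.
Next-best assignment: AzureWave→Band F, Solara→Band G, ClearBand→Band B = $1682M.
ClearBand's own top band is Band B ($479M), but forcing ClearBand→Band B and reassigning the rest optimally gives only $1682M — worse by 99.

ClearBand receives Band F.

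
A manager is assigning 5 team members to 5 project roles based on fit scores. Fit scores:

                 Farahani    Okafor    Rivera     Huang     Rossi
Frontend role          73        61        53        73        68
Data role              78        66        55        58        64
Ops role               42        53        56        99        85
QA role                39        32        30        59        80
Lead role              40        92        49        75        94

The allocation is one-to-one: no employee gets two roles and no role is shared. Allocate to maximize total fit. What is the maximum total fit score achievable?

Optimal: Farahani→Data role (78 pts), Okafor→Lead role (92 pts), Rivera→Frontend role (53 pts), Huang→Ops role (99 pts), Rossi→QA role (80 pts) — total 78+92+53+99+80 = 402 pts.
Row-greedy (each employee in turn takes its best remaining role) gives 379 pts, worse by 23.
Next-best assignment: Farahani→Frontend role, Okafor→Lead role, Rivera→Data role, Huang→Ops role, Rossi→QA role = 399 pts.
Swapping Okafor↔Huang (Okafor→Ops role 53 pts, Huang→Lead role 75 pts) loses 63.
Every other assignment is strictly worse.

Maximum total: 402 pts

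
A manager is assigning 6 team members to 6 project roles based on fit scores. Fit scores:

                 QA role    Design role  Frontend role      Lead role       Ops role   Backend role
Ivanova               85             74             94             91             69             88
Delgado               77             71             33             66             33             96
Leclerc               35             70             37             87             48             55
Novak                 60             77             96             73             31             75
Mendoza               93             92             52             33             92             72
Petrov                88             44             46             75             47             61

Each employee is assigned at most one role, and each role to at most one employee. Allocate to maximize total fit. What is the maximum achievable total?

Optimal: Ivanova→Frontend role (94 pts), Delgado→Backend role (96 pts), Leclerc→Lead role (87 pts), Novak→Design role (77 pts), Mendoza→Ops role (92 pts), Petrov→QA role (88 pts) — total 94+96+87+77+92+88 = 534 pts.
Column-greedy (each role in turn goes to its best remaining employee) gives 494 pts, worse by 40.
Every other assignment is strictly worse.

Max total: 534 pts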